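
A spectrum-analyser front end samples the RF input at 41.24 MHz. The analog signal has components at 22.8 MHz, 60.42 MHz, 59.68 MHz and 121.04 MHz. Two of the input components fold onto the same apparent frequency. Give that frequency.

18.44 MHz

fs/2 = 20.62 MHz.
22.8 MHz > fs/2 = 20.62 MHz, folds to fs − 22.8 MHz = 18.44 MHz.
60.42 MHz mod fs = 19.18 MHz.
19.18 MHz ≤ fs/2 = 20.62 MHz, appears at 19.18 MHz.
59.68 MHz mod fs = 18.44 MHz.
18.44 MHz ≤ fs/2 = 20.62 MHz, appears at 18.44 MHz.
121.04 MHz mod fs = 38.56 MHz.
38.56 MHz > fs/2 = 20.62 MHz, folds to fs − 38.56 MHz = 2.68 MHz.
22.8 MHz and 59.68 MHz both map to 18.44 MHz.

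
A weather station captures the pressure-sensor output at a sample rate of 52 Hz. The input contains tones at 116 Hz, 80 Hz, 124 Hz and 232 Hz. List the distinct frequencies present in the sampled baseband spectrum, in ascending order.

fs/2 = 26 Hz.
116 Hz mod fs = 12 Hz.
12 Hz ≤ fs/2 = 26 Hz, appears at 12 Hz.
80 Hz mod fs = 28 Hz.
28 Hz > fs/2 = 26 Hz, folds to fs − 28 Hz = 24 Hz.
124 Hz mod fs = 20 Hz.
20 Hz ≤ fs/2 = 26 Hz, appears at 20 Hz.
232 Hz mod fs = 24 Hz.
24 Hz ≤ fs/2 = 26 Hz, appears at 24 Hz.
Distinct values: {12 Hz, 20 Hz, 24 Hz}.

12 Hz, 20 Hz, 24 Hz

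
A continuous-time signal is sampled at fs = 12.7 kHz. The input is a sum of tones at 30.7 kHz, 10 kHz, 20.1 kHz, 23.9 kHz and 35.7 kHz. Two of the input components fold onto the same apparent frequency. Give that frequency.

fs/2 = 6.35 kHz.
30.7 kHz mod fs = 5.3 kHz.
5.3 kHz ≤ fs/2 = 6.35 kHz, appears at 5.3 kHz.
10 kHz > fs/2 = 6.35 kHz, folds to fs − 10 kHz = 2.7 kHz.
20.1 kHz mod fs = 7.4 kHz.
7.4 kHz > fs/2 = 6.35 kHz, folds to fs − 7.4 kHz = 5.3 kHz.
23.9 kHz mod fs = 11.2 kHz.
11.2 kHz > fs/2 = 6.35 kHz, folds to fs − 11.2 kHz = 1.5 kHz.
35.7 kHz mod fs = 10.3 kHz.
10.3 kHz > fs/2 = 6.35 kHz, folds to fs − 10.3 kHz = 2.4 kHz.
20.1 kHz and 30.7 kHz both map to 5.3 kHz.

5.3 kHz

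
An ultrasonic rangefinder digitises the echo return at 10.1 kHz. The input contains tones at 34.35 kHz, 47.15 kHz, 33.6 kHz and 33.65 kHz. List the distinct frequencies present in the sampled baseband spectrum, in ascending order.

3.3 kHz, 3.35 kHz, 4.05 kHz

fs/2 = 5.05 kHz.
34.35 kHz mod fs = 4.05 kHz.
4.05 kHz ≤ fs/2 = 5.05 kHz, appears at 4.05 kHz.
47.15 kHz mod fs = 6.75 kHz.
6.75 kHz > fs/2 = 5.05 kHz, folds to fs − 6.75 kHz = 3.35 kHz.
33.6 kHz mod fs = 3.3 kHz.
3.3 kHz ≤ fs/2 = 5.05 kHz, appears at 3.3 kHz.
33.65 kHz mod fs = 3.35 kHz.
3.35 kHz ≤ fs/2 = 5.05 kHz, appears at 3.35 kHz.
Distinct values: {3.3 kHz, 3.35 kHz, 4.05 kHz}.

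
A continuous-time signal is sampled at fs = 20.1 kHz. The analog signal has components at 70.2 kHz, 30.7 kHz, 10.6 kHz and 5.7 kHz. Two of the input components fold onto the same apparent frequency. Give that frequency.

fs/2 = 10.05 kHz.
70.2 kHz mod fs = 9.9 kHz.
9.9 kHz ≤ fs/2 = 10.05 kHz, appears at 9.9 kHz.
30.7 kHz mod fs = 10.6 kHz.
10.6 kHz > fs/2 = 10.05 kHz, folds to fs − 10.6 kHz = 9.5 kHz.
10.6 kHz > fs/2 = 10.05 kHz, folds to fs − 10.6 kHz = 9.5 kHz.
5.7 kHz ≤ fs/2 = 10.05 kHz, passes unchanged.
10.6 kHz and 30.7 kHz both map to 9.5 kHz.

9.5 kHz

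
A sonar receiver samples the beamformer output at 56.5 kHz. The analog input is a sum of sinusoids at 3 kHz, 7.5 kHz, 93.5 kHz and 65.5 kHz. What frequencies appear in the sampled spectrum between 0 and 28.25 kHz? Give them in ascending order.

3 kHz, 7.5 kHz, 9 kHz, 19.5 kHz

fs/2 = 28.25 kHz.
3 kHz ≤ fs/2 = 28.25 kHz, passes unchanged.
7.5 kHz ≤ fs/2 = 28.25 kHz, passes unchanged.
93.5 kHz mod fs = 37 kHz.
37 kHz > fs/2 = 28.25 kHz, folds to fs − 37 kHz = 19.5 kHz.
65.5 kHz mod fs = 9 kHz.
9 kHz ≤ fs/2 = 28.25 kHz, appears at 9 kHz.
Distinct values: {3 kHz, 7.5 kHz, 9 kHz, 19.5 kHz}.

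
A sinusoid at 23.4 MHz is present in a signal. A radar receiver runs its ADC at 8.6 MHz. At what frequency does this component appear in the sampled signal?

2.4 MHz

23.4 MHz mod fs = 6.2 MHz.
6.2 MHz > fs/2 = 4.3 MHz, folds to fs − 6.2 MHz = 2.4 MHz.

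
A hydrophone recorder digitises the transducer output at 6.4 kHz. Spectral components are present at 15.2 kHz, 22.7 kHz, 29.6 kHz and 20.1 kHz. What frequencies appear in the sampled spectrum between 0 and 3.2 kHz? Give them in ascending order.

fs/2 = 3.2 kHz.
15.2 kHz mod fs = 2.4 kHz.
2.4 kHz ≤ fs/2 = 3.2 kHz, appears at 2.4 kHz.
22.7 kHz mod fs = 3.5 kHz.
3.5 kHz > fs/2 = 3.2 kHz, folds to fs − 3.5 kHz = 2.9 kHz.
29.6 kHz mod fs = 4 kHz.
4 kHz > fs/2 = 3.2 kHz, folds to fs − 4 kHz = 2.4 kHz.
20.1 kHz mod fs = 0.9 kHz.
0.9 kHz ≤ fs/2 = 3.2 kHz, appears at 0.9 kHz.
Distinct values: {0.9 kHz, 2.4 kHz, 2.9 kHz}.

0.9 kHz, 2.4 kHz, 2.9 kHz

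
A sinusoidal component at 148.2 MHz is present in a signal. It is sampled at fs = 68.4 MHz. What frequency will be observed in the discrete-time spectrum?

11.4 MHz

148.2 MHz mod fs = 11.4 MHz.
11.4 MHz ≤ fs/2 = 34.2 MHz, appears at 11.4 MHz.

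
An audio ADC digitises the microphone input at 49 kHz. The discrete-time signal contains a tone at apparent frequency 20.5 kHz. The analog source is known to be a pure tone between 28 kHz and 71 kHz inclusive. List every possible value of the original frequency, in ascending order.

28.5 kHz, 69.5 kHz

Frequencies that alias to 20.5 kHz are k·fs ± 20.5 kHz for integer k ≥ 0.
k=0: 20.5 kHz.
k=1: 28.5 kHz, 69.5 kHz.
k=2: 77.5 kHz, 118.5 kHz.
Within [28 kHz, 71 kHz]: 28.5 kHz, 69.5 kHz.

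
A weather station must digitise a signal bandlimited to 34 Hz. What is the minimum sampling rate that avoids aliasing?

68 Hz

Nyquist rate = 2 × 34 Hz = 68 Hz.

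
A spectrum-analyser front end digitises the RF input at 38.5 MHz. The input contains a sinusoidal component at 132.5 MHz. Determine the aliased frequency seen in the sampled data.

132.5 MHz mod fs = 17 MHz.
17 MHz ≤ fs/2 = 19.25 MHz, appears at 17 MHz.

17 MHz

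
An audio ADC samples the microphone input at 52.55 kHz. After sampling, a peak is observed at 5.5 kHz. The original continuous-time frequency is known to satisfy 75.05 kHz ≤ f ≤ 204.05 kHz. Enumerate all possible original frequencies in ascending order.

Frequencies that alias to 5.5 kHz are k·fs ± 5.5 kHz for integer k ≥ 0.
k=0: 5.5 kHz.
k=1: 47.05 kHz, 58.05 kHz.
k=2: 99.6 kHz, 110.6 kHz.
k=3: 152.15 kHz, 163.15 kHz.
k=4: 204.7 kHz, 215.7 kHz.
Within [75.05 kHz, 204.05 kHz]: 99.6 kHz, 110.6 kHz, 152.15 kHz, 163.15 kHz.

99.6 kHz, 110.6 kHz, 152.15 kHz, 163.15 kHz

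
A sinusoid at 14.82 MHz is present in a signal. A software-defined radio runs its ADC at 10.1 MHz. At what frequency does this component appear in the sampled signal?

14.82 MHz mod fs = 4.72 MHz.
4.72 MHz ≤ fs/2 = 5.05 MHz, appears at 4.72 MHz.

4.72 MHz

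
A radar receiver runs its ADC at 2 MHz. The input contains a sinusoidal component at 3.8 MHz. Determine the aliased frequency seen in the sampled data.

3.8 MHz mod fs = 1.8 MHz.
1.8 MHz > fs/2 = 1 MHz, folds to fs − 1.8 MHz = 0.2 MHz.

0.2 MHz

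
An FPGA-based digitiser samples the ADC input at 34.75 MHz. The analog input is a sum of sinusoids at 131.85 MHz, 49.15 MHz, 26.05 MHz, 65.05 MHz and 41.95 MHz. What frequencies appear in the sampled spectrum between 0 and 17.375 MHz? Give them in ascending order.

fs/2 = 17.375 MHz.
131.85 MHz mod fs = 27.6 MHz.
27.6 MHz > fs/2 = 17.375 MHz, folds to fs − 27.6 MHz = 7.15 MHz.
49.15 MHz mod fs = 14.4 MHz.
14.4 MHz ≤ fs/2 = 17.375 MHz, appears at 14.4 MHz.
26.05 MHz > fs/2 = 17.375 MHz, folds to fs − 26.05 MHz = 8.7 MHz.
65.05 MHz mod fs = 30.3 MHz.
30.3 MHz > fs/2 = 17.375 MHz, folds to fs − 30.3 MHz = 4.45 MHz.
41.95 MHz mod fs = 7.2 MHz.
7.2 MHz ≤ fs/2 = 17.375 MHz, appears at 7.2 MHz.
Distinct values: {4.45 MHz, 7.15 MHz, 7.2 MHz, 8.7 MHz, 14.4 MHz}.

4.45 MHz, 7.15 MHz, 7.2 MHz, 8.7 MHz, 14.4 MHz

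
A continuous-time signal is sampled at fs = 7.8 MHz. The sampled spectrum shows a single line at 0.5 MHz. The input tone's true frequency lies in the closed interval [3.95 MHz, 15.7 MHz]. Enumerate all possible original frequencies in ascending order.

7.3 MHz, 8.3 MHz, 15.1 MHz

Frequencies that alias to 0.5 MHz are k·fs ± 0.5 MHz for integer k ≥ 0.
k=0: 0.5 MHz.
k=1: 7.3 MHz, 8.3 MHz.
k=2: 15.1 MHz, 16.1 MHz.
k=3: 22.9 MHz, 23.9 MHz.
Within [3.95 MHz, 15.7 MHz]: 7.3 MHz, 8.3 MHz, 15.1 MHz.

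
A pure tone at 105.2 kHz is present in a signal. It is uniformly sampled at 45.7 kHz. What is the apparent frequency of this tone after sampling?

13.8 kHz

105.2 kHz mod fs = 13.8 kHz.
13.8 kHz ≤ fs/2 = 22.85 kHz, appears at 13.8 kHz.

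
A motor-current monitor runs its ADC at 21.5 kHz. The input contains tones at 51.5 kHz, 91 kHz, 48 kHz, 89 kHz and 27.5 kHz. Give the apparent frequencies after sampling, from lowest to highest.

fs/2 = 10.75 kHz.
51.5 kHz mod fs = 8.5 kHz.
8.5 kHz ≤ fs/2 = 10.75 kHz, appears at 8.5 kHz.
91 kHz mod fs = 5 kHz.
5 kHz ≤ fs/2 = 10.75 kHz, appears at 5 kHz.
48 kHz mod fs = 5 kHz.
5 kHz ≤ fs/2 = 10.75 kHz, appears at 5 kHz.
89 kHz mod fs = 3 kHz.
3 kHz ≤ fs/2 = 10.75 kHz, appears at 3 kHz.
27.5 kHz mod fs = 6 kHz.
6 kHz ≤ fs/2 = 10.75 kHz, appears at 6 kHz.
Distinct values: {3 kHz, 5 kHz, 6 kHz, 8.5 kHz}.

3 kHz, 5 kHz, 6 kHz, 8.5 kHz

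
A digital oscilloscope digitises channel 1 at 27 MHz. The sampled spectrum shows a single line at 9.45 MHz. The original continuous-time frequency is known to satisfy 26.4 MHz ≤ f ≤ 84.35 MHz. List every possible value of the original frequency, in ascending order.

Frequencies that alias to 9.45 MHz are k·fs ± 9.45 MHz for integer k ≥ 0.
k=0: 9.45 MHz.
k=1: 17.55 MHz, 36.45 MHz.
k=2: 44.55 MHz, 63.45 MHz.
k=3: 71.55 MHz, 90.45 MHz.
k=4: 98.55 MHz, 117.45 MHz.
Within [26.4 MHz, 84.35 MHz]: 36.45 MHz, 44.55 MHz, 63.45 MHz, 71.55 MHz.

36.45 MHz, 44.55 MHz, 63.45 MHz, 71.55 MHz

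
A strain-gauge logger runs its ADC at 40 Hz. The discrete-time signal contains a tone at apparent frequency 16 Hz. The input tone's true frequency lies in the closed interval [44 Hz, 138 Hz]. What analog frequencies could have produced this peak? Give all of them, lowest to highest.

Frequencies that alias to 16 Hz are k·fs ± 16 Hz for integer k ≥ 0.
k=0: 16 Hz.
k=1: 24 Hz, 56 Hz.
k=2: 64 Hz, 96 Hz.
k=3: 104 Hz, 136 Hz.
k=4: 144 Hz, 176 Hz.
Within [44 Hz, 138 Hz]: 56 Hz, 64 Hz, 96 Hz, 104 Hz, 136 Hz.

56 Hz, 64 Hz, 96 Hz, 104 Hz, 136 Hz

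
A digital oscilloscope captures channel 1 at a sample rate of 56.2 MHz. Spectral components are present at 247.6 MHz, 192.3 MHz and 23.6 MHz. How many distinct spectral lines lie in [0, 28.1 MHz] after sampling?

fs/2 = 28.1 MHz.
247.6 MHz mod fs = 22.8 MHz.
22.8 MHz ≤ fs/2 = 28.1 MHz, appears at 22.8 MHz.
192.3 MHz mod fs = 23.7 MHz.
23.7 MHz ≤ fs/2 = 28.1 MHz, appears at 23.7 MHz.
23.6 MHz ≤ fs/2 = 28.1 MHz, passes unchanged.
Distinct values: {22.8 MHz, 23.6 MHz, 23.7 MHz} → 3.

3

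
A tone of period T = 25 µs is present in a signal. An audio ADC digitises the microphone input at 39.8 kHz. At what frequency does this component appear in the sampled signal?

T = 25 µs → f = 1/T = 40 kHz.
40 kHz mod fs = 0.2 kHz.
0.2 kHz ≤ fs/2 = 19.9 kHz, appears at 0.2 kHz.

0.2 kHz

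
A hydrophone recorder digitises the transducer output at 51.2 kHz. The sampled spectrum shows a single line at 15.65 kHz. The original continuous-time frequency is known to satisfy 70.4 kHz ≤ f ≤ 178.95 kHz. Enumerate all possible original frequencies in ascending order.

Frequencies that alias to 15.65 kHz are k·fs ± 15.65 kHz for integer k ≥ 0.
k=0: 15.65 kHz.
k=1: 35.55 kHz, 66.85 kHz.
k=2: 86.75 kHz, 118.05 kHz.
k=3: 137.95 kHz, 169.25 kHz.
k=4: 189.15 kHz, 220.45 kHz.
Within [70.4 kHz, 178.95 kHz]: 86.75 kHz, 118.05 kHz, 137.95 kHz, 169.25 kHz.

86.75 kHz, 118.05 kHz, 137.95 kHz, 169.25 kHz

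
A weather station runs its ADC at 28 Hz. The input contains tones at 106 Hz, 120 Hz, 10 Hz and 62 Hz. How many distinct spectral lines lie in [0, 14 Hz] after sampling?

3

fs/2 = 14 Hz.
106 Hz mod fs = 22 Hz.
22 Hz > fs/2 = 14 Hz, folds to fs − 22 Hz = 6 Hz.
120 Hz mod fs = 8 Hz.
8 Hz ≤ fs/2 = 14 Hz, appears at 8 Hz.
10 Hz ≤ fs/2 = 14 Hz, passes unchanged.
62 Hz mod fs = 6 Hz.
6 Hz ≤ fs/2 = 14 Hz, appears at 6 Hz.
Distinct values: {6 Hz, 8 Hz, 10 Hz} → 3.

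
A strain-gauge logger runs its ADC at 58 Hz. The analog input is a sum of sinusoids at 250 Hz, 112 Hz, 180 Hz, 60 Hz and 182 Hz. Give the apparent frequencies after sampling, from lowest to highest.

2 Hz, 4 Hz, 6 Hz, 8 Hz, 18 Hz

fs/2 = 29 Hz.
250 Hz mod fs = 18 Hz.
18 Hz ≤ fs/2 = 29 Hz, appears at 18 Hz.
112 Hz mod fs = 54 Hz.
54 Hz > fs/2 = 29 Hz, folds to fs − 54 Hz = 4 Hz.
180 Hz mod fs = 6 Hz.
6 Hz ≤ fs/2 = 29 Hz, appears at 6 Hz.
60 Hz mod fs = 2 Hz.
2 Hz ≤ fs/2 = 29 Hz, appears at 2 Hz.
182 Hz mod fs = 8 Hz.
8 Hz ≤ fs/2 = 29 Hz, appears at 8 Hz.
Distinct values: {2 Hz, 4 Hz, 6 Hz, 8 Hz, 18 Hz}.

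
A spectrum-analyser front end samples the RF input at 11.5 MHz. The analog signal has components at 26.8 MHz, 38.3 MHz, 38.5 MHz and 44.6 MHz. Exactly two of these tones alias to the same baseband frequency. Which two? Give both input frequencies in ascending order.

26.8 MHz, 38.3 MHz

fs/2 = 5.75 MHz.
26.8 MHz mod fs = 3.8 MHz.
3.8 MHz ≤ fs/2 = 5.75 MHz, appears at 3.8 MHz.
38.3 MHz mod fs = 3.8 MHz.
3.8 MHz ≤ fs/2 = 5.75 MHz, appears at 3.8 MHz.
38.5 MHz mod fs = 4 MHz.
4 MHz ≤ fs/2 = 5.75 MHz, appears at 4 MHz.
44.6 MHz mod fs = 10.1 MHz.
10.1 MHz > fs/2 = 5.75 MHz, folds to fs − 10.1 MHz = 1.4 MHz.
26.8 MHz and 38.3 MHz both map to 3.8 MHz.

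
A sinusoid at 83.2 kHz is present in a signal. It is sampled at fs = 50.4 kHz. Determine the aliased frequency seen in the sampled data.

83.2 kHz mod fs = 32.8 kHz.
32.8 kHz > fs/2 = 25.2 kHz, folds to fs − 32.8 kHz = 17.6 kHz.

17.6 kHz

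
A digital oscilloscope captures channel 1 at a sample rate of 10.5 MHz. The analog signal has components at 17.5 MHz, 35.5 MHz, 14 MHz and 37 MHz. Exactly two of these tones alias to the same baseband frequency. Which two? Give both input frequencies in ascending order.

14 MHz, 17.5 MHz

fs/2 = 5.25 MHz.
17.5 MHz mod fs = 7 MHz.
7 MHz > fs/2 = 5.25 MHz, folds to fs − 7 MHz = 3.5 MHz.
35.5 MHz mod fs = 4 MHz.
4 MHz ≤ fs/2 = 5.25 MHz, appears at 4 MHz.
14 MHz mod fs = 3.5 MHz.
3.5 MHz ≤ fs/2 = 5.25 MHz, appears at 3.5 MHz.
37 MHz mod fs = 5.5 MHz.
5.5 MHz > fs/2 = 5.25 MHz, folds to fs − 5.5 MHz = 5 MHz.
14 MHz and 17.5 MHz both map to 3.5 MHz.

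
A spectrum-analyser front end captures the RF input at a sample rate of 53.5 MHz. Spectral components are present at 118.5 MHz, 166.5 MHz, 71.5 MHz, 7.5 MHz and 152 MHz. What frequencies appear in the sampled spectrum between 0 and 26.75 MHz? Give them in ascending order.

fs/2 = 26.75 MHz.
118.5 MHz mod fs = 11.5 MHz.
11.5 MHz ≤ fs/2 = 26.75 MHz, appears at 11.5 MHz.
166.5 MHz mod fs = 6 MHz.
6 MHz ≤ fs/2 = 26.75 MHz, appears at 6 MHz.
71.5 MHz mod fs = 18 MHz.
18 MHz ≤ fs/2 = 26.75 MHz, appears at 18 MHz.
7.5 MHz ≤ fs/2 = 26.75 MHz, passes unchanged.
152 MHz mod fs = 45 MHz.
45 MHz > fs/2 = 26.75 MHz, folds to fs − 45 MHz = 8.5 MHz.
Distinct values: {6 MHz, 7.5 MHz, 8.5 MHz, 11.5 MHz, 18 MHz}.

6 MHz, 7.5 MHz, 8.5 MHz, 11.5 MHz, 18 MHz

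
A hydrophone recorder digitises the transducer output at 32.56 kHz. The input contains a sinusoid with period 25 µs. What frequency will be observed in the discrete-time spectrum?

T = 25 µs → f = 1/T = 40 kHz.
40 kHz mod fs = 7.44 kHz.
7.44 kHz ≤ fs/2 = 16.28 kHz, appears at 7.44 kHz.

7.44 kHz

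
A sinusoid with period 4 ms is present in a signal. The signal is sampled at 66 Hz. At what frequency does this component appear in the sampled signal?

T = 4 ms → f = 1/T = 250 Hz.
250 Hz mod fs = 52 Hz.
52 Hz > fs/2 = 33 Hz, folds to fs − 52 Hz = 14 Hz.

14 Hz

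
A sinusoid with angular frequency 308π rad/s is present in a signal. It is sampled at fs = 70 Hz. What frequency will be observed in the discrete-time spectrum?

ω = 308π rad/s → f = ω/(2π) = 154 Hz.
154 Hz mod fs = 14 Hz.
14 Hz ≤ fs/2 = 35 Hz, appears at 14 Hz.

14 Hz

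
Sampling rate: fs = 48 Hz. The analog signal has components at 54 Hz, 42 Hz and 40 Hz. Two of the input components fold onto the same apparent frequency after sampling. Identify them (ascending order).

42 Hz, 54 Hz

fs/2 = 24 Hz.
54 Hz mod fs = 6 Hz.
6 Hz ≤ fs/2 = 24 Hz, appears at 6 Hz.
42 Hz > fs/2 = 24 Hz, folds to fs − 42 Hz = 6 Hz.
40 Hz > fs/2 = 24 Hz, folds to fs − 40 Hz = 8 Hz.
42 Hz and 54 Hz both map to 6 Hz.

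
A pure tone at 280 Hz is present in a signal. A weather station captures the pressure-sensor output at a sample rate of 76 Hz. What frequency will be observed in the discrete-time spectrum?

280 Hz mod fs = 52 Hz.
52 Hz > fs/2 = 38 Hz, folds to fs − 52 Hz = 24 Hz.

24 Hz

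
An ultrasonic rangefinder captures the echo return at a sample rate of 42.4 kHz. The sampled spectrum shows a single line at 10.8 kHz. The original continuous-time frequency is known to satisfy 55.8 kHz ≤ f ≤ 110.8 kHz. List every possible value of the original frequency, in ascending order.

74 kHz, 95.6 kHz

Frequencies that alias to 10.8 kHz are k·fs ± 10.8 kHz for integer k ≥ 0.
k=0: 10.8 kHz.
k=1: 31.6 kHz, 53.2 kHz.
k=2: 74 kHz, 95.6 kHz.
k=3: 116.4 kHz, 138 kHz.
Within [55.8 kHz, 110.8 kHz]: 74 kHz, 95.6 kHz.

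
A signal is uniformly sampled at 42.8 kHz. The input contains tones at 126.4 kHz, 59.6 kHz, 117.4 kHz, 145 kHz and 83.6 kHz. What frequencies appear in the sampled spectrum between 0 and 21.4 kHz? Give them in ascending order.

fs/2 = 21.4 kHz.
126.4 kHz mod fs = 40.8 kHz.
40.8 kHz > fs/2 = 21.4 kHz, folds to fs − 40.8 kHz = 2 kHz.
59.6 kHz mod fs = 16.8 kHz.
16.8 kHz ≤ fs/2 = 21.4 kHz, appears at 16.8 kHz.
117.4 kHz mod fs = 31.8 kHz.
31.8 kHz > fs/2 = 21.4 kHz, folds to fs − 31.8 kHz = 11 kHz.
145 kHz mod fs = 16.6 kHz.
16.6 kHz ≤ fs/2 = 21.4 kHz, appears at 16.6 kHz.
83.6 kHz mod fs = 40.8 kHz.
40.8 kHz > fs/2 = 21.4 kHz, folds to fs − 40.8 kHz = 2 kHz.
Distinct values: {2 kHz, 11 kHz, 16.6 kHz, 16.8 kHz}.

2 kHz, 11 kHz, 16.6 kHz, 16.8 kHz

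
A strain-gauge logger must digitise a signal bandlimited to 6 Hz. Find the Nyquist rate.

Nyquist rate = 2 × 6 Hz = 12 Hz.

12 Hz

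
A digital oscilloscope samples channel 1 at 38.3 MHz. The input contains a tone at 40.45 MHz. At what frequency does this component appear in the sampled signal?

40.45 MHz mod fs = 2.15 MHz.
2.15 MHz ≤ fs/2 = 19.15 MHz, appears at 2.15 MHz.

2.15 MHz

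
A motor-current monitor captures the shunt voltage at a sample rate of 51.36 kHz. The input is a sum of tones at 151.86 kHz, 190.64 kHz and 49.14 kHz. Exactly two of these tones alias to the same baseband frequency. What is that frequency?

fs/2 = 25.68 kHz.
151.86 kHz mod fs = 49.14 kHz.
49.14 kHz > fs/2 = 25.68 kHz, folds to fs − 49.14 kHz = 2.22 kHz.
190.64 kHz mod fs = 36.56 kHz.
36.56 kHz > fs/2 = 25.68 kHz, folds to fs − 36.56 kHz = 14.8 kHz.
49.14 kHz > fs/2 = 25.68 kHz, folds to fs − 49.14 kHz = 2.22 kHz.
49.14 kHz and 151.86 kHz both map to 2.22 kHz.

2.22 kHz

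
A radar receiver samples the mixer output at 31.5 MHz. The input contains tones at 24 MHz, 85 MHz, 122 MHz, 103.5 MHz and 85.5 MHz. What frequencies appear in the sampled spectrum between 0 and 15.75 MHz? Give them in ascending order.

fs/2 = 15.75 MHz.
24 MHz > fs/2 = 15.75 MHz, folds to fs − 24 MHz = 7.5 MHz.
85 MHz mod fs = 22 MHz.
22 MHz > fs/2 = 15.75 MHz, folds to fs − 22 MHz = 9.5 MHz.
122 MHz mod fs = 27.5 MHz.
27.5 MHz > fs/2 = 15.75 MHz, folds to fs − 27.5 MHz = 4 MHz.
103.5 MHz mod fs = 9 MHz.
9 MHz ≤ fs/2 = 15.75 MHz, appears at 9 MHz.
85.5 MHz mod fs = 22.5 MHz.
22.5 MHz > fs/2 = 15.75 MHz, folds to fs − 22.5 MHz = 9 MHz.
Distinct values: {4 MHz, 7.5 MHz, 9 MHz, 9.5 MHz}.

4 MHz, 7.5 MHz, 9 MHz, 9.5 MHz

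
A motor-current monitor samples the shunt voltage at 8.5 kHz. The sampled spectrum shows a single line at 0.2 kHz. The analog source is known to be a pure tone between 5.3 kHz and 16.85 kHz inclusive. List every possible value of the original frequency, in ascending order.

8.3 kHz, 8.7 kHz, 16.8 kHz

Frequencies that alias to 0.2 kHz are k·fs ± 0.2 kHz for integer k ≥ 0.
k=0: 0.2 kHz.
k=1: 8.3 kHz, 8.7 kHz.
k=2: 16.8 kHz, 17.2 kHz.
k=3: 25.3 kHz, 25.7 kHz.
Within [5.3 kHz, 16.85 kHz]: 8.3 kHz, 8.7 kHz, 16.8 kHz.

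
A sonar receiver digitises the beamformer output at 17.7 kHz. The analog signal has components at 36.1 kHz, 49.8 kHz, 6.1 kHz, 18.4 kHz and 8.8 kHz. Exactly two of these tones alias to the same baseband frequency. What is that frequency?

fs/2 = 8.85 kHz.
36.1 kHz mod fs = 0.7 kHz.
0.7 kHz ≤ fs/2 = 8.85 kHz, appears at 0.7 kHz.
49.8 kHz mod fs = 14.4 kHz.
14.4 kHz > fs/2 = 8.85 kHz, folds to fs − 14.4 kHz = 3.3 kHz.
6.1 kHz ≤ fs/2 = 8.85 kHz, passes unchanged.
18.4 kHz mod fs = 0.7 kHz.
0.7 kHz ≤ fs/2 = 8.85 kHz, appears at 0.7 kHz.
8.8 kHz ≤ fs/2 = 8.85 kHz, passes unchanged.
18.4 kHz and 36.1 kHz both map to 0.7 kHz.

0.7 kHz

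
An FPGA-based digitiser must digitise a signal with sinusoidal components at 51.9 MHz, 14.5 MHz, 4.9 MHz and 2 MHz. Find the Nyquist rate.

Highest-frequency component: 51.9 MHz.
Nyquist rate = 2 × 51.9 MHz = 103.8 MHz.

103.8 MHz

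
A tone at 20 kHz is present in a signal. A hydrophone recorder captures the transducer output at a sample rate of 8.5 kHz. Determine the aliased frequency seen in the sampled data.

20 kHz mod fs = 3 kHz.
3 kHz ≤ fs/2 = 4.25 kHz, appears at 3 kHz.

3 kHz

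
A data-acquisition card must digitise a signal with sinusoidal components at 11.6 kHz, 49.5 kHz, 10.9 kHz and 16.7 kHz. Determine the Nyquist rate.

Highest-frequency component: 49.5 kHz.
Nyquist rate = 2 × 49.5 kHz = 99 kHz.

99 kHz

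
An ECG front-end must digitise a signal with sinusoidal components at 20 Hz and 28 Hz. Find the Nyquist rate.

Highest-frequency component: 28 Hz.
Nyquist rate = 2 × 28 Hz = 56 Hz.

56 Hz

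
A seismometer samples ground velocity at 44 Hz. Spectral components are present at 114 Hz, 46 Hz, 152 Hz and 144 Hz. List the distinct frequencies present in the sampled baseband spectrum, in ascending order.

fs/2 = 22 Hz.
114 Hz mod fs = 26 Hz.
26 Hz > fs/2 = 22 Hz, folds to fs − 26 Hz = 18 Hz.
46 Hz mod fs = 2 Hz.
2 Hz ≤ fs/2 = 22 Hz, appears at 2 Hz.
152 Hz mod fs = 20 Hz.
20 Hz ≤ fs/2 = 22 Hz, appears at 20 Hz.
144 Hz mod fs = 12 Hz.
12 Hz ≤ fs/2 = 22 Hz, appears at 12 Hz.
Distinct values: {2 Hz, 12 Hz, 18 Hz, 20 Hz}.

2 Hz, 12 Hz, 18 Hz, 20 Hz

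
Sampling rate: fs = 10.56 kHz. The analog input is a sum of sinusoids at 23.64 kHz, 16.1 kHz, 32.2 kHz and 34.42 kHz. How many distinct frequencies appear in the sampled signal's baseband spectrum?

4

fs/2 = 5.28 kHz.
23.64 kHz mod fs = 2.52 kHz.
2.52 kHz ≤ fs/2 = 5.28 kHz, appears at 2.52 kHz.
16.1 kHz mod fs = 5.54 kHz.
5.54 kHz > fs/2 = 5.28 kHz, folds to fs − 5.54 kHz = 5.02 kHz.
32.2 kHz mod fs = 0.52 kHz.
0.52 kHz ≤ fs/2 = 5.28 kHz, appears at 0.52 kHz.
34.42 kHz mod fs = 2.74 kHz.
2.74 kHz ≤ fs/2 = 5.28 kHz, appears at 2.74 kHz.
Distinct values: {0.52 kHz, 2.52 kHz, 2.74 kHz, 5.02 kHz} → 4.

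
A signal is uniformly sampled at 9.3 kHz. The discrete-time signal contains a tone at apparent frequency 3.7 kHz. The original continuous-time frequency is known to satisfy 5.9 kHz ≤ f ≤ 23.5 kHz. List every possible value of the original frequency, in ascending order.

13 kHz, 14.9 kHz, 22.3 kHz

Frequencies that alias to 3.7 kHz are k·fs ± 3.7 kHz for integer k ≥ 0.
k=0: 3.7 kHz.
k=1: 5.6 kHz, 13 kHz.
k=2: 14.9 kHz, 22.3 kHz.
k=3: 24.2 kHz, 31.6 kHz.
Within [5.9 kHz, 23.5 kHz]: 13 kHz, 14.9 kHz, 22.3 kHz.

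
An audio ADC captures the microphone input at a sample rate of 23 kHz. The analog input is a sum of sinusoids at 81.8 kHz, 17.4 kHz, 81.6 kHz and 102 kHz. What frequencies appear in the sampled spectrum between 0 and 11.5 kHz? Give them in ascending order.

5.6 kHz, 10 kHz, 10.2 kHz, 10.4 kHz

fs/2 = 11.5 kHz.
81.8 kHz mod fs = 12.8 kHz.
12.8 kHz > fs/2 = 11.5 kHz, folds to fs − 12.8 kHz = 10.2 kHz.
17.4 kHz > fs/2 = 11.5 kHz, folds to fs − 17.4 kHz = 5.6 kHz.
81.6 kHz mod fs = 12.6 kHz.
12.6 kHz > fs/2 = 11.5 kHz, folds to fs − 12.6 kHz = 10.4 kHz.
102 kHz mod fs = 10 kHz.
10 kHz ≤ fs/2 = 11.5 kHz, appears at 10 kHz.
Distinct values: {5.6 kHz, 10 kHz, 10.2 kHz, 10.4 kHz}.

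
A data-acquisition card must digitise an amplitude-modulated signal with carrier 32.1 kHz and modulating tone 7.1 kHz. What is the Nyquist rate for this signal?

AM sidebands sit at fc ± fm = 25 kHz and 39.2 kHz.
Highest-frequency component: 39.2 kHz.
Nyquist rate = 2 × 39.2 kHz = 78.4 kHz.

78.4 kHz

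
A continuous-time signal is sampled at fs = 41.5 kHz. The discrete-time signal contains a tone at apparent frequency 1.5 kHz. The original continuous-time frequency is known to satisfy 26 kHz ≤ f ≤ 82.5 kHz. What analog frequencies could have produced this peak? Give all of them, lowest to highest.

40 kHz, 43 kHz, 81.5 kHz

Frequencies that alias to 1.5 kHz are k·fs ± 1.5 kHz for integer k ≥ 0.
k=0: 1.5 kHz.
k=1: 40 kHz, 43 kHz.
k=2: 81.5 kHz, 84.5 kHz.
k=3: 123 kHz, 126 kHz.
Within [26 kHz, 82.5 kHz]: 40 kHz, 43 kHz, 81.5 kHz.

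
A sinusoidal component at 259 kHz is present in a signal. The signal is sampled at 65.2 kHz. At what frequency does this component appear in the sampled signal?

1.8 kHz

259 kHz mod fs = 63.4 kHz.
63.4 kHz > fs/2 = 32.6 kHz, folds to fs − 63.4 kHz = 1.8 kHz.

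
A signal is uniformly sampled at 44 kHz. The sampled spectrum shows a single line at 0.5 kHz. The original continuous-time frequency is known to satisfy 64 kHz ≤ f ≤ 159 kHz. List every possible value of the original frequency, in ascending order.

87.5 kHz, 88.5 kHz, 131.5 kHz, 132.5 kHz

Frequencies that alias to 0.5 kHz are k·fs ± 0.5 kHz for integer k ≥ 0.
k=0: 0.5 kHz.
k=1: 43.5 kHz, 44.5 kHz.
k=2: 87.5 kHz, 88.5 kHz.
k=3: 131.5 kHz, 132.5 kHz.
k=4: 175.5 kHz, 176.5 kHz.
Within [64 kHz, 159 kHz]: 87.5 kHz, 88.5 kHz, 131.5 kHz, 132.5 kHz.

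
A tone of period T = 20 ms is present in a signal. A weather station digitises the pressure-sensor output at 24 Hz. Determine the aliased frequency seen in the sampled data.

2 Hz

T = 20 ms → f = 1/T = 50 Hz.
50 Hz mod fs = 2 Hz.
2 Hz ≤ fs/2 = 12 Hz, appears at 2 Hz.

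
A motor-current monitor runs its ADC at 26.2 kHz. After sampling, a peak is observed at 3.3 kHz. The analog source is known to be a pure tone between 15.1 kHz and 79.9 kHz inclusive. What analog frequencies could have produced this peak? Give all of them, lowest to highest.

Frequencies that alias to 3.3 kHz are k·fs ± 3.3 kHz for integer k ≥ 0.
k=0: 3.3 kHz.
k=1: 22.9 kHz, 29.5 kHz.
k=2: 49.1 kHz, 55.7 kHz.
k=3: 75.3 kHz, 81.9 kHz.
k=4: 101.5 kHz, 108.1 kHz.
Within [15.1 kHz, 79.9 kHz]: 22.9 kHz, 29.5 kHz, 49.1 kHz, 55.7 kHz, 75.3 kHz.

22.9 kHz, 29.5 kHz, 49.1 kHz, 55.7 kHz, 75.3 kHz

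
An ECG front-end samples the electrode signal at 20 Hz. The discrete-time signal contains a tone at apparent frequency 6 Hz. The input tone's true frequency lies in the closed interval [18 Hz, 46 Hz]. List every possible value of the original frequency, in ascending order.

Frequencies that alias to 6 Hz are k·fs ± 6 Hz for integer k ≥ 0.
k=0: 6 Hz.
k=1: 14 Hz, 26 Hz.
k=2: 34 Hz, 46 Hz.
k=3: 54 Hz, 66 Hz.
Within [18 Hz, 46 Hz]: 26 Hz, 34 Hz, 46 Hz.

26 Hz, 34 Hz, 46 Hz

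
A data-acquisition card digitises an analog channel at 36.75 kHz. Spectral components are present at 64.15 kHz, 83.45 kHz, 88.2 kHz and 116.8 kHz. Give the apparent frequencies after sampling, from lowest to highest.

fs/2 = 18.375 kHz.
64.15 kHz mod fs = 27.4 kHz.
27.4 kHz > fs/2 = 18.375 kHz, folds to fs − 27.4 kHz = 9.35 kHz.
83.45 kHz mod fs = 9.95 kHz.
9.95 kHz ≤ fs/2 = 18.375 kHz, appears at 9.95 kHz.
88.2 kHz mod fs = 14.7 kHz.
14.7 kHz ≤ fs/2 = 18.375 kHz, appears at 14.7 kHz.
116.8 kHz mod fs = 6.55 kHz.
6.55 kHz ≤ fs/2 = 18.375 kHz, appears at 6.55 kHz.
Distinct values: {6.55 kHz, 9.35 kHz, 9.95 kHz, 14.7 kHz}.

6.55 kHz, 9.35 kHz, 9.95 kHz, 14.7 kHz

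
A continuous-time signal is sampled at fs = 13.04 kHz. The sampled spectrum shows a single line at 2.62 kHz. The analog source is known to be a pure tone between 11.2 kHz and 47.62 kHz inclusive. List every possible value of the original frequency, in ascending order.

15.66 kHz, 23.46 kHz, 28.7 kHz, 36.5 kHz, 41.74 kHz

Frequencies that alias to 2.62 kHz are k·fs ± 2.62 kHz for integer k ≥ 0.
k=0: 2.62 kHz.
k=1: 10.42 kHz, 15.66 kHz.
k=2: 23.46 kHz, 28.7 kHz.
k=3: 36.5 kHz, 41.74 kHz.
k=4: 49.54 kHz, 54.78 kHz.
Within [11.2 kHz, 47.62 kHz]: 15.66 kHz, 23.46 kHz, 28.7 kHz, 36.5 kHz, 41.74 kHz.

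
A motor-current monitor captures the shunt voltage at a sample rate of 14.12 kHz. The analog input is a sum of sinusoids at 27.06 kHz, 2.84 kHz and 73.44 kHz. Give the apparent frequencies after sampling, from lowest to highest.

1.18 kHz, 2.84 kHz

fs/2 = 7.06 kHz.
27.06 kHz mod fs = 12.94 kHz.
12.94 kHz > fs/2 = 7.06 kHz, folds to fs − 12.94 kHz = 1.18 kHz.
2.84 kHz ≤ fs/2 = 7.06 kHz, passes unchanged.
73.44 kHz mod fs = 2.84 kHz.
2.84 kHz ≤ fs/2 = 7.06 kHz, appears at 2.84 kHz.
Distinct values: {1.18 kHz, 2.84 kHz}.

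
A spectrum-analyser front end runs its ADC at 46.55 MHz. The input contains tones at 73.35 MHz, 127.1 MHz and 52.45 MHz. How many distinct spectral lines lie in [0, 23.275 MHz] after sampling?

3

fs/2 = 23.275 MHz.
73.35 MHz mod fs = 26.8 MHz.
26.8 MHz > fs/2 = 23.275 MHz, folds to fs − 26.8 MHz = 19.75 MHz.
127.1 MHz mod fs = 34 MHz.
34 MHz > fs/2 = 23.275 MHz, folds to fs − 34 MHz = 12.55 MHz.
52.45 MHz mod fs = 5.9 MHz.
5.9 MHz ≤ fs/2 = 23.275 MHz, appears at 5.9 MHz.
Distinct values: {5.9 MHz, 12.55 MHz, 19.75 MHz} → 3.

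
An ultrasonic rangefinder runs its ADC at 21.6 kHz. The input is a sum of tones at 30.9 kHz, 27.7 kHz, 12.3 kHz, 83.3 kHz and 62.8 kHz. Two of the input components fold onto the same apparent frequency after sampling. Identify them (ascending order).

fs/2 = 10.8 kHz.
30.9 kHz mod fs = 9.3 kHz.
9.3 kHz ≤ fs/2 = 10.8 kHz, appears at 9.3 kHz.
27.7 kHz mod fs = 6.1 kHz.
6.1 kHz ≤ fs/2 = 10.8 kHz, appears at 6.1 kHz.
12.3 kHz > fs/2 = 10.8 kHz, folds to fs − 12.3 kHz = 9.3 kHz.
83.3 kHz mod fs = 18.5 kHz.
18.5 kHz > fs/2 = 10.8 kHz, folds to fs − 18.5 kHz = 3.1 kHz.
62.8 kHz mod fs = 19.6 kHz.
19.6 kHz > fs/2 = 10.8 kHz, folds to fs − 19.6 kHz = 2 kHz.
12.3 kHz and 30.9 kHz both map to 9.3 kHz.

12.3 kHz, 30.9 kHz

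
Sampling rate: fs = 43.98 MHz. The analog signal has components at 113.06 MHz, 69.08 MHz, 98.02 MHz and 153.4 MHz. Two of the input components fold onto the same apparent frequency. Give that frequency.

fs/2 = 21.99 MHz.
113.06 MHz mod fs = 25.1 MHz.
25.1 MHz > fs/2 = 21.99 MHz, folds to fs − 25.1 MHz = 18.88 MHz.
69.08 MHz mod fs = 25.1 MHz.
25.1 MHz > fs/2 = 21.99 MHz, folds to fs − 25.1 MHz = 18.88 MHz.
98.02 MHz mod fs = 10.06 MHz.
10.06 MHz ≤ fs/2 = 21.99 MHz, appears at 10.06 MHz.
153.4 MHz mod fs = 21.46 MHz.
21.46 MHz ≤ fs/2 = 21.99 MHz, appears at 21.46 MHz.
69.08 MHz and 113.06 MHz both map to 18.88 MHz.

18.88 MHz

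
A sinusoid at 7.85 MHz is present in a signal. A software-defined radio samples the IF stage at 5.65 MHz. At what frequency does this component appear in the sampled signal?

2.2 MHz

7.85 MHz mod fs = 2.2 MHz.
2.2 MHz ≤ fs/2 = 2.825 MHz, appears at 2.2 MHz.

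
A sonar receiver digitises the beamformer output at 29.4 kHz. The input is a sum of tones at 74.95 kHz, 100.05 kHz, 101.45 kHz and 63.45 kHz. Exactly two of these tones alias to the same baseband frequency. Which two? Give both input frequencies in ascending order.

fs/2 = 14.7 kHz.
74.95 kHz mod fs = 16.15 kHz.
16.15 kHz > fs/2 = 14.7 kHz, folds to fs − 16.15 kHz = 13.25 kHz.
100.05 kHz mod fs = 11.85 kHz.
11.85 kHz ≤ fs/2 = 14.7 kHz, appears at 11.85 kHz.
101.45 kHz mod fs = 13.25 kHz.
13.25 kHz ≤ fs/2 = 14.7 kHz, appears at 13.25 kHz.
63.45 kHz mod fs = 4.65 kHz.
4.65 kHz ≤ fs/2 = 14.7 kHz, appears at 4.65 kHz.
74.95 kHz and 101.45 kHz both map to 13.25 kHz.

74.95 kHz, 101.45 kHz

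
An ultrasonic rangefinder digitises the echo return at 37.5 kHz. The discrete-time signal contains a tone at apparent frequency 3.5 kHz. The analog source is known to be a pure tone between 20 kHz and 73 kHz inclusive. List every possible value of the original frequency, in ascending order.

Frequencies that alias to 3.5 kHz are k·fs ± 3.5 kHz for integer k ≥ 0.
k=0: 3.5 kHz.
k=1: 34 kHz, 41 kHz.
k=2: 71.5 kHz, 78.5 kHz.
k=3: 109 kHz, 116 kHz.
Within [20 kHz, 73 kHz]: 34 kHz, 41 kHz, 71.5 kHz.

34 kHz, 41 kHz, 71.5 kHz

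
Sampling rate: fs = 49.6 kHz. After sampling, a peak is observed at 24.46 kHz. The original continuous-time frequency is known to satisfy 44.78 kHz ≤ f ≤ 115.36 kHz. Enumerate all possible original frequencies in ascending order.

74.06 kHz, 74.74 kHz

Frequencies that alias to 24.46 kHz are k·fs ± 24.46 kHz for integer k ≥ 0.
k=0: 24.46 kHz.
k=1: 25.14 kHz, 74.06 kHz.
k=2: 74.74 kHz, 123.66 kHz.
k=3: 124.34 kHz, 173.26 kHz.
Within [44.78 kHz, 115.36 kHz]: 74.06 kHz, 74.74 kHz.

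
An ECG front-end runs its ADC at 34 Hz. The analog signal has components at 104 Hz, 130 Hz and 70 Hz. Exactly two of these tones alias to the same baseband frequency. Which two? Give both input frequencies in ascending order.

fs/2 = 17 Hz.
104 Hz mod fs = 2 Hz.
2 Hz ≤ fs/2 = 17 Hz, appears at 2 Hz.
130 Hz mod fs = 28 Hz.
28 Hz > fs/2 = 17 Hz, folds to fs − 28 Hz = 6 Hz.
70 Hz mod fs = 2 Hz.
2 Hz ≤ fs/2 = 17 Hz, appears at 2 Hz.
70 Hz and 104 Hz both map to 2 Hz.

70 Hz, 104 Hz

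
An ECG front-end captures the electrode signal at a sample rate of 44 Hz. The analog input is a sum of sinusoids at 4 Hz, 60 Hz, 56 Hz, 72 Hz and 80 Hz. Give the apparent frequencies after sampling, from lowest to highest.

4 Hz, 8 Hz, 12 Hz, 16 Hz

fs/2 = 22 Hz.
4 Hz ≤ fs/2 = 22 Hz, passes unchanged.
60 Hz mod fs = 16 Hz.
16 Hz ≤ fs/2 = 22 Hz, appears at 16 Hz.
56 Hz mod fs = 12 Hz.
12 Hz ≤ fs/2 = 22 Hz, appears at 12 Hz.
72 Hz mod fs = 28 Hz.
28 Hz > fs/2 = 22 Hz, folds to fs − 28 Hz = 16 Hz.
80 Hz mod fs = 36 Hz.
36 Hz > fs/2 = 22 Hz, folds to fs − 36 Hz = 8 Hz.
Distinct values: {4 Hz, 8 Hz, 12 Hz, 16 Hz}.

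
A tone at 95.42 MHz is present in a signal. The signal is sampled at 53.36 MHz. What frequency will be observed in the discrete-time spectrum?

11.3 MHz

95.42 MHz mod fs = 42.06 MHz.
42.06 MHz > fs/2 = 26.68 MHz, folds to fs − 42.06 MHz = 11.3 MHz.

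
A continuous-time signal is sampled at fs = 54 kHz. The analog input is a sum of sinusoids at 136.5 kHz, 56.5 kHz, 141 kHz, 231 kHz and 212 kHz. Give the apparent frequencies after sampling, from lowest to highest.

fs/2 = 27 kHz.
136.5 kHz mod fs = 28.5 kHz.
28.5 kHz > fs/2 = 27 kHz, folds to fs − 28.5 kHz = 25.5 kHz.
56.5 kHz mod fs = 2.5 kHz.
2.5 kHz ≤ fs/2 = 27 kHz, appears at 2.5 kHz.
141 kHz mod fs = 33 kHz.
33 kHz > fs/2 = 27 kHz, folds to fs − 33 kHz = 21 kHz.
231 kHz mod fs = 15 kHz.
15 kHz ≤ fs/2 = 27 kHz, appears at 15 kHz.
212 kHz mod fs = 50 kHz.
50 kHz > fs/2 = 27 kHz, folds to fs − 50 kHz = 4 kHz.
Distinct values: {2.5 kHz, 4 kHz, 15 kHz, 21 kHz, 25.5 kHz}.

2.5 kHz, 4 kHz, 15 kHz, 21 kHz, 25.5 kHz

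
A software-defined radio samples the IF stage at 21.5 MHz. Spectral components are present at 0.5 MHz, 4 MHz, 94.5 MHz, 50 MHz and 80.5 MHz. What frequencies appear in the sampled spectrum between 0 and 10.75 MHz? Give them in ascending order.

fs/2 = 10.75 MHz.
0.5 MHz ≤ fs/2 = 10.75 MHz, passes unchanged.
4 MHz ≤ fs/2 = 10.75 MHz, passes unchanged.
94.5 MHz mod fs = 8.5 MHz.
8.5 MHz ≤ fs/2 = 10.75 MHz, appears at 8.5 MHz.
50 MHz mod fs = 7 MHz.
7 MHz ≤ fs/2 = 10.75 MHz, appears at 7 MHz.
80.5 MHz mod fs = 16 MHz.
16 MHz > fs/2 = 10.75 MHz, folds to fs − 16 MHz = 5.5 MHz.
Distinct values: {0.5 MHz, 4 MHz, 5.5 MHz, 7 MHz, 8.5 MHz}.

0.5 MHz, 4 MHz, 5.5 MHz, 7 MHz, 8.5 MHz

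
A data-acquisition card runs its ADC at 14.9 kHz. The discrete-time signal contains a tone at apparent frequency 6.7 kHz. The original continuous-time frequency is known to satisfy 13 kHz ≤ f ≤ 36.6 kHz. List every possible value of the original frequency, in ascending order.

21.6 kHz, 23.1 kHz, 36.5 kHz

Frequencies that alias to 6.7 kHz are k·fs ± 6.7 kHz for integer k ≥ 0.
k=0: 6.7 kHz.
k=1: 8.2 kHz, 21.6 kHz.
k=2: 23.1 kHz, 36.5 kHz.
k=3: 38 kHz, 51.4 kHz.
Within [13 kHz, 36.6 kHz]: 21.6 kHz, 23.1 kHz, 36.5 kHz.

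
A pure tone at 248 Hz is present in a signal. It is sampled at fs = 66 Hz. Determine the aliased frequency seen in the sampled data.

248 Hz mod fs = 50 Hz.
50 Hz > fs/2 = 33 Hz, folds to fs − 50 Hz = 16 Hz.

16 Hz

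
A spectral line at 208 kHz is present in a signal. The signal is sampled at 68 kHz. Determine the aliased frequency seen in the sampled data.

208 kHz mod fs = 4 kHz.
4 kHz ≤ fs/2 = 34 kHz, appears at 4 kHz.

4 kHz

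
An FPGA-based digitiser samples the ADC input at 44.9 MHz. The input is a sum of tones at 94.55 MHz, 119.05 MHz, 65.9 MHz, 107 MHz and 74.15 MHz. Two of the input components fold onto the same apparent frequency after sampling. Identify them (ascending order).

74.15 MHz, 119.05 MHz

fs/2 = 22.45 MHz.
94.55 MHz mod fs = 4.75 MHz.
4.75 MHz ≤ fs/2 = 22.45 MHz, appears at 4.75 MHz.
119.05 MHz mod fs = 29.25 MHz.
29.25 MHz > fs/2 = 22.45 MHz, folds to fs − 29.25 MHz = 15.65 MHz.
65.9 MHz mod fs = 21 MHz.
21 MHz ≤ fs/2 = 22.45 MHz, appears at 21 MHz.
107 MHz mod fs = 17.2 MHz.
17.2 MHz ≤ fs/2 = 22.45 MHz, appears at 17.2 MHz.
74.15 MHz mod fs = 29.25 MHz.
29.25 MHz > fs/2 = 22.45 MHz, folds to fs − 29.25 MHz = 15.65 MHz.
74.15 MHz and 119.05 MHz both map to 15.65 MHz.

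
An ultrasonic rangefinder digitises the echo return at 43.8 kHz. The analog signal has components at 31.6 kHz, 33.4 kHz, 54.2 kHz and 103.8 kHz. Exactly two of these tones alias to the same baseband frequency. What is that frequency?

10.4 kHz

fs/2 = 21.9 kHz.
31.6 kHz > fs/2 = 21.9 kHz, folds to fs − 31.6 kHz = 12.2 kHz.
33.4 kHz > fs/2 = 21.9 kHz, folds to fs − 33.4 kHz = 10.4 kHz.
54.2 kHz mod fs = 10.4 kHz.
10.4 kHz ≤ fs/2 = 21.9 kHz, appears at 10.4 kHz.
103.8 kHz mod fs = 16.2 kHz.
16.2 kHz ≤ fs/2 = 21.9 kHz, appears at 16.2 kHz.
33.4 kHz and 54.2 kHz both map to 10.4 kHz.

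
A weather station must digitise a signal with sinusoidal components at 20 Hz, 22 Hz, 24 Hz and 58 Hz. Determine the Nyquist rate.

Highest-frequency component: 58 Hz.
Nyquist rate = 2 × 58 Hz = 116 Hz.

116 Hz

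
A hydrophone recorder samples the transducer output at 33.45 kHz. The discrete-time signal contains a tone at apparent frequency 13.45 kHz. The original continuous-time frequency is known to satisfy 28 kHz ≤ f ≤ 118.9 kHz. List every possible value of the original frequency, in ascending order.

Frequencies that alias to 13.45 kHz are k·fs ± 13.45 kHz for integer k ≥ 0.
k=0: 13.45 kHz.
k=1: 20 kHz, 46.9 kHz.
k=2: 53.45 kHz, 80.35 kHz.
k=3: 86.9 kHz, 113.8 kHz.
k=4: 120.35 kHz, 147.25 kHz.
Within [28 kHz, 118.9 kHz]: 46.9 kHz, 53.45 kHz, 80.35 kHz, 86.9 kHz, 113.8 kHz.

46.9 kHz, 53.45 kHz, 80.35 kHz, 86.9 kHz, 113.8 kHz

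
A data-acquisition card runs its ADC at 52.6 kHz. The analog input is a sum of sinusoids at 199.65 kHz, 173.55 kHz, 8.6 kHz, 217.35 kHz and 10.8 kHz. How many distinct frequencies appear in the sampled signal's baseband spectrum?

fs/2 = 26.3 kHz.
199.65 kHz mod fs = 41.85 kHz.
41.85 kHz > fs/2 = 26.3 kHz, folds to fs − 41.85 kHz = 10.75 kHz.
173.55 kHz mod fs = 15.75 kHz.
15.75 kHz ≤ fs/2 = 26.3 kHz, appears at 15.75 kHz.
8.6 kHz ≤ fs/2 = 26.3 kHz, passes unchanged.
217.35 kHz mod fs = 6.95 kHz.
6.95 kHz ≤ fs/2 = 26.3 kHz, appears at 6.95 kHz.
10.8 kHz ≤ fs/2 = 26.3 kHz, passes unchanged.
Distinct values: {6.95 kHz, 8.6 kHz, 10.75 kHz, 10.8 kHz, 15.75 kHz} → 5.

5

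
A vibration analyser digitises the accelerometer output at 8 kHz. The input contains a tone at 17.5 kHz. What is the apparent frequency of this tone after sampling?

17.5 kHz mod fs = 1.5 kHz.
1.5 kHz ≤ fs/2 = 4 kHz, appears at 1.5 kHz.

1.5 kHz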